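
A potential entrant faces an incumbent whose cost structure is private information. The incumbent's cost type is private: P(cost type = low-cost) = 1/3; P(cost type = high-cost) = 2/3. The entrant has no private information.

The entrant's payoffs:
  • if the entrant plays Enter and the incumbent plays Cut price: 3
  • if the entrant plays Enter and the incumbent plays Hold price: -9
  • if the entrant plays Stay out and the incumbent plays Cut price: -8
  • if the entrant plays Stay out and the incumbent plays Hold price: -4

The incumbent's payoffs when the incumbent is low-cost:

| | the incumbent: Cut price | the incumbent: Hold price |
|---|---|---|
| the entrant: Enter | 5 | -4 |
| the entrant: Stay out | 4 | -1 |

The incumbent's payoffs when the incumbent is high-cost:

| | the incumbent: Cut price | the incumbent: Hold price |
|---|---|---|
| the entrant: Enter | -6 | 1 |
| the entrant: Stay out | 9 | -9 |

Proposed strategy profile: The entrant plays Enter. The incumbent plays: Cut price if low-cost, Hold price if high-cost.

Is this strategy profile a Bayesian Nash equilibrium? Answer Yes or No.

A profile is a BNE iff every type of every player is best-responding given beliefs about the other side.
The entrant plays Enter: E[Enter] = 1/3·(3) + 2/3·(-9) = -5; E[Stay out] = -16/3. Best-responding. ✓
The incumbent (cost type low-cost), facing Enter: Cut price gives 5, Hold price gives -4. Proposed Cut price is best. ✓
The incumbent (cost type high-cost), facing Enter: Cut price gives -6, Hold price gives 1. Proposed Hold price is best. ✓

Yes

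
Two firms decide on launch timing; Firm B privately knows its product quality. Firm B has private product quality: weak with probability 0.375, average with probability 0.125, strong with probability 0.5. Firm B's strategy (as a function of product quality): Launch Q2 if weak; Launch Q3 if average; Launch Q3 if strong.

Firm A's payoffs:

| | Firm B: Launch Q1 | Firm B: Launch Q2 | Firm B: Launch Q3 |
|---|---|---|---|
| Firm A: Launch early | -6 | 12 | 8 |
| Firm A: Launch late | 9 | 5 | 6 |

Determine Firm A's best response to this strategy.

Compute Firm A's expected payoff for each action, taking the expectation over Firm B's type.
E[Launch early] = 0.375·(12) + 0.125·(8) + 0.5·(8) = 9.5
E[Launch late] = 0.375·(5) + 0.125·(6) + 0.5·(6) = 5.625
Best response: Launch early (9.5 is the largest).

Launch early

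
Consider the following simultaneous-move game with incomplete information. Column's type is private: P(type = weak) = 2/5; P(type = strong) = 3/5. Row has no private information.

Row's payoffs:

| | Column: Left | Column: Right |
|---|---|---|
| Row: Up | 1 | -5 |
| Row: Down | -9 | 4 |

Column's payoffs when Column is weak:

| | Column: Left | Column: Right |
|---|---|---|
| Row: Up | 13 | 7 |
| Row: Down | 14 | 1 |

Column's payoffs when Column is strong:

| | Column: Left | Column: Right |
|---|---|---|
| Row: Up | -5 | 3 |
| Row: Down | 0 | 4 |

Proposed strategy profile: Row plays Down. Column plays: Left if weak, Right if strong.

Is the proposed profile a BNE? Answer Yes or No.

Row plays Down: E[Down] = 2/5·(-9) + 3/5·(4) = -6/5; E[Up] = -13/5. Best-responding. ✓
Column (type weak), facing Down: Left gives 14, Right gives 1. Proposed Left is best. ✓
Column (type strong), facing Down: Left gives 0, Right gives 4. Proposed Right is best. ✓

Yes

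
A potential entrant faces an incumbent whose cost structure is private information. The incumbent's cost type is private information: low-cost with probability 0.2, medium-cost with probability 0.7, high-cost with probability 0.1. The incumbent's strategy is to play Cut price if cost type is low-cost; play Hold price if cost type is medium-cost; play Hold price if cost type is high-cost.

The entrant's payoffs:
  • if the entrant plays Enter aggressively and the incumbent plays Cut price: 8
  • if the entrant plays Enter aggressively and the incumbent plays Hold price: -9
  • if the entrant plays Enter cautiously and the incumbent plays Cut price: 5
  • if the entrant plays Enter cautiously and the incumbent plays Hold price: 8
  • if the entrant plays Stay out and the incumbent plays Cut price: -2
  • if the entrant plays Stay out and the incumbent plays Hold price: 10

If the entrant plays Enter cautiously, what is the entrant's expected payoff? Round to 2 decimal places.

E[Enter cautiously] = 0.2·5 + 0.7·8 + 0.1·8 = 1 + 5.6 + 0.8 = 7.4

7.40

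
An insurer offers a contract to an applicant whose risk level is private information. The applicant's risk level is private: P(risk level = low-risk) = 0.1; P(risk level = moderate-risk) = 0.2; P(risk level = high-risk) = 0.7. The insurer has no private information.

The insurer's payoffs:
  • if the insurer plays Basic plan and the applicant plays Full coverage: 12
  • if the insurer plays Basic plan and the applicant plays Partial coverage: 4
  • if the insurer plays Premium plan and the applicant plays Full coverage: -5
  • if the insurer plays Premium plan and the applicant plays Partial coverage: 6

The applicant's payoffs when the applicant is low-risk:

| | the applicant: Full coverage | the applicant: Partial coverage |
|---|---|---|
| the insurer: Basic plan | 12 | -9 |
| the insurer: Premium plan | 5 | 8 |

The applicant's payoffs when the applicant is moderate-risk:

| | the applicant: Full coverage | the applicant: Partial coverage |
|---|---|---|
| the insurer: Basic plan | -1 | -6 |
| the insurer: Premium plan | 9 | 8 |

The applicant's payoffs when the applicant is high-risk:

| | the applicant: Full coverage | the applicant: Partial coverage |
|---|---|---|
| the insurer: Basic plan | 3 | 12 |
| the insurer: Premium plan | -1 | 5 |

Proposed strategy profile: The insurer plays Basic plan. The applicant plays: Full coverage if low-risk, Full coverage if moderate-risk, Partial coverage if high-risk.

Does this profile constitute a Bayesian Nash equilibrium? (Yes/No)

Yes

The insurer plays Basic plan: E[Basic plan] = 0.1·(12) + 0.2·(12) + 0.7·(4) = 6.4; E[Premium plan] = 2.7. Best-responding. ✓
The applicant (risk level low-risk), facing Basic plan: Full coverage gives 12, Partial coverage gives -9. Proposed Full coverage is best. ✓
The applicant (risk level moderate-risk), facing Basic plan: Full coverage gives -1, Partial coverage gives -6. Proposed Full coverage is best. ✓
The applicant (risk level high-risk), facing Basic plan: Full coverage gives 3, Partial coverage gives 12. Proposed Partial coverage is best. ✓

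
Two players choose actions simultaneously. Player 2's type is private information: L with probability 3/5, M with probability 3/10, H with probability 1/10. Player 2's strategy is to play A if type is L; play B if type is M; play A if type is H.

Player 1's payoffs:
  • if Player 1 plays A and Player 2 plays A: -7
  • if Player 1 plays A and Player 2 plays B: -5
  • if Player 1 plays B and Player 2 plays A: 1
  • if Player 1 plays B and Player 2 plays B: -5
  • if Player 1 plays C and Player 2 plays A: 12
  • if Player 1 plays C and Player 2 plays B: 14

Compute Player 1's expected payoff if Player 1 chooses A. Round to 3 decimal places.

Take the expectation over Player 2's type, weighting each type's action by its prior probability.
E[A] = 3/5·(-7) + 3/10·(-5) + 1/10·(-7) = (-21/5) + (-3/2) + (-7/10) = -32/5

-6.400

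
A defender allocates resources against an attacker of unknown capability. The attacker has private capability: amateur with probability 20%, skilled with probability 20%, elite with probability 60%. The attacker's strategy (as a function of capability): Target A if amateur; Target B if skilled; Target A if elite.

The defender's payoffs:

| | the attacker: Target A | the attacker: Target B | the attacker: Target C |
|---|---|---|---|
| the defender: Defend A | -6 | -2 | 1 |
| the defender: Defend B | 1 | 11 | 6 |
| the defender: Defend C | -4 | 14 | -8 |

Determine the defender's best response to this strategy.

Compute the defender's expected payoff for each action, taking the expectation over the attacker's type.
E[Defend A] = 0.2·(-6) + 0.2·(-2) + 0.6·(-6) = -5.2
E[Defend B] = 0.2·(1) + 0.2·(11) + 0.6·(1) = 3
E[Defend C] = 0.2·(-4) + 0.2·(14) + 0.6·(-4) = -0.4
Best response: Defend B (3 is the largest).

Defend B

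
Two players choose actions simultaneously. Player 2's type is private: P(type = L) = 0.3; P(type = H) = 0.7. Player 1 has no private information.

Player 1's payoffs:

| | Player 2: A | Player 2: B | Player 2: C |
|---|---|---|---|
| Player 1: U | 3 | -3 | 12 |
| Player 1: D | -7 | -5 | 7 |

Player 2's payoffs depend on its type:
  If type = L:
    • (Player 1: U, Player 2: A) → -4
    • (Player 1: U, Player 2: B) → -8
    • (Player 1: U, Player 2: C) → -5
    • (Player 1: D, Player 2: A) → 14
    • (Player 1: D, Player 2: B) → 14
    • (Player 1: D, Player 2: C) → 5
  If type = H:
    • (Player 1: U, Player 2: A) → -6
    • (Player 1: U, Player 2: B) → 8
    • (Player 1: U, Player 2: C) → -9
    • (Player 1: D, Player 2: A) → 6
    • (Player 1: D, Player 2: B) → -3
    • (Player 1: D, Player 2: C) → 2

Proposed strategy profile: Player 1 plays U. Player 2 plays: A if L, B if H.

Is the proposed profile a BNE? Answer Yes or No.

Player 1 plays U: E[U] = 0.3·(3) + 0.7·(-3) = -1.2; E[D] = -5.6. Best-responding. ✓
Player 2 (type L), facing U: A gives -4, B gives -8, C gives -5. Proposed A is best. ✓
Player 2 (type H), facing U: A gives -6, B gives 8, C gives -9. Proposed B is best. ✓

Yes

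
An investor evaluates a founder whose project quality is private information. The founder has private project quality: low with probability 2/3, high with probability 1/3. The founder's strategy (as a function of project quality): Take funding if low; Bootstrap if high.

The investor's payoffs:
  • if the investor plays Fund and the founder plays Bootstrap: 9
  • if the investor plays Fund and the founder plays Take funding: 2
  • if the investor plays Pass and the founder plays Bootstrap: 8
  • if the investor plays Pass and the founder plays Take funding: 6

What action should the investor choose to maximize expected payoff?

Compute the investor's expected payoff for each action, taking the expectation over the founder's type.
E[Fund] = 2/3·(2) + 1/3·(9) = 13/3
E[Pass] = 2/3·(6) + 1/3·(8) = 20/3
Best response: Pass (20/3 is the largest).

Pass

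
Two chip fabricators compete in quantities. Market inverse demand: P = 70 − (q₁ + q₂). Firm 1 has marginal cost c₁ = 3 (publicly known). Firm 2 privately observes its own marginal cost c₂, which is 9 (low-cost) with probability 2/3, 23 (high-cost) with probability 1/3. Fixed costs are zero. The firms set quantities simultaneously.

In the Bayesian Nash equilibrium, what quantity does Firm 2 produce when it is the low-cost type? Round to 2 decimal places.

Firm 2 with cost c maximizes (70 − (q₁+q₂) − c)·q₂, giving q₂(c) = (70 − c − q₁)/2.
E[c₂] = 2/3·9 + 1/3·23 = 13.6667
Firm 1's FOC against E[q₂] yields q₁ = (70 − 2·3 + E[c₂])/3 = (70 − 6 + 13.6667)/3 = 25.8889.
q₂(low-cost) = (70 − 9 − 25.8889)/2 = 17.5556.

17.56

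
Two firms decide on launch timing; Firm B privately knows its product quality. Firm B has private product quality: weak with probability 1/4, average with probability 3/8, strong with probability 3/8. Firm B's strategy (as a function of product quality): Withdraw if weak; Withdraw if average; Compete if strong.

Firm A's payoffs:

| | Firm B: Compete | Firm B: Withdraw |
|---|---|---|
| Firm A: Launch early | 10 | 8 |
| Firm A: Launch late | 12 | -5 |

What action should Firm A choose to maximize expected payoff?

E[Launch early] = 1/4·(8) + 3/8·(8) + 3/8·(10) = 35/4
E[Launch late] = 1/4·(-5) + 3/8·(-5) + 3/8·(12) = 11/8
Best response: Launch early (35/4 is the largest).

Launch early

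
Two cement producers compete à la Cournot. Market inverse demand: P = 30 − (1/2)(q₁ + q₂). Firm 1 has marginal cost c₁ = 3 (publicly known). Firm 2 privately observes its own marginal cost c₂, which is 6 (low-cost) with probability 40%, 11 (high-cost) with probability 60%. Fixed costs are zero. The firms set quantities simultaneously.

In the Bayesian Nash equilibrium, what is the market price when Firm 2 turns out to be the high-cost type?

15

Type-c best response for Firm 2: q₂(c) = (30 − c) − q₁/2.
Firm 1 maximizes expected profit; its first-order condition is 30 − q₁ − (1/2)E[q₂] − 3 = 0.
Substituting E[q₂] and solving: E[c₂] = 9, so q₁ = (30 − 2·3 + 9)/(3/2) = 22.
q₂(high-cost) = 8, so P = 30 − (1/2)·(22 + 8) = 15.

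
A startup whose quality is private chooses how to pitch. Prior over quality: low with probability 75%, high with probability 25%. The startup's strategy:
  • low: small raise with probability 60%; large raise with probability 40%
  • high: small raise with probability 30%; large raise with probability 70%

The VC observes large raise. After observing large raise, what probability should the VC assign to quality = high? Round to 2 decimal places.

0.37

P(large raise) = 0.75·0.4 + 0.25·0.7 = 0.475
P(high | large raise) = (0.25·0.7) / 0.475 = 0.175 / 0.475 = 0.368421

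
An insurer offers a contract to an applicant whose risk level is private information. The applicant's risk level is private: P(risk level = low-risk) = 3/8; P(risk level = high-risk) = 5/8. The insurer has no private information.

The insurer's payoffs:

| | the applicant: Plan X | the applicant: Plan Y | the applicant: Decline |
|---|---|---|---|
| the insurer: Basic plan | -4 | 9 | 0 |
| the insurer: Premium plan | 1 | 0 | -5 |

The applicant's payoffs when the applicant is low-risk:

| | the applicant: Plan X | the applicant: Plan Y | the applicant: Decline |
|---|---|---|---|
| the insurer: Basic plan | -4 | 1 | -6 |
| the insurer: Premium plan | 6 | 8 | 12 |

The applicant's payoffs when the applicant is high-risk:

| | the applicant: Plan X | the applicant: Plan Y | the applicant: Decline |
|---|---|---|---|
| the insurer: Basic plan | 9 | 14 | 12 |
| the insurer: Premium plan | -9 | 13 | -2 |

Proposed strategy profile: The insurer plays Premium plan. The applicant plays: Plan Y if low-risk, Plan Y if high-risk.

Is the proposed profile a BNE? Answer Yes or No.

The insurer plays Premium plan: E[Premium plan] = 3/8·(0) + 5/8·(0) = 0; E[Basic plan] = 9. Not best-responding. ✗
The applicant (risk level low-risk), facing Premium plan: Plan X gives 6, Plan Y gives 8, Decline gives 12. Proposed Plan Y is not best — profitable deviation exists. ✗
The applicant (risk level high-risk), facing Premium plan: Plan X gives -9, Plan Y gives 13, Decline gives -2. Proposed Plan Y is best. ✓

No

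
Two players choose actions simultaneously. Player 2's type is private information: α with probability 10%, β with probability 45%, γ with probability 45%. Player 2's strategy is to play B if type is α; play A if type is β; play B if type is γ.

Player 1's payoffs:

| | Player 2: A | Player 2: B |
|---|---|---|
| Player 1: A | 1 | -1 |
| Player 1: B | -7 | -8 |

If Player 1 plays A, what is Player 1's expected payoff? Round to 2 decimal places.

E[A] = 0.1·(-1) + 0.45·1 + 0.45·(-1) = (-0.1) + 0.45 + (-0.45) = -0.1

-0.10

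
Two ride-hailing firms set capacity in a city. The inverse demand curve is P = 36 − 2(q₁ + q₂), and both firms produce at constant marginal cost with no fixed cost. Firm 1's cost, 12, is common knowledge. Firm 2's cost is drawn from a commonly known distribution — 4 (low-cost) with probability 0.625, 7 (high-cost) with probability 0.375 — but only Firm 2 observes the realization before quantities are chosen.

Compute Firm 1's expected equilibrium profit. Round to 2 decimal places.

Type-c best response for Firm 2: q₂(c) = (36 − c)/4 − q₁/2.
Firm 1 maximizes expected profit; its first-order condition is 36 − 4q₁ − 2E[q₂] − 12 = 0.
Substituting E[q₂] and solving: E[c₂] = 5.125, so q₁ = (36 − 2·12 + 5.125)/6 = 2.85417.
E[P] = 36 − 2·(q₁ + E[q₂]) = 17.7083; Firm 1's expected profit = (E[P] − 12)·q₁ = (17.7083 − 12)·2.85417 = 16.2925.

16.29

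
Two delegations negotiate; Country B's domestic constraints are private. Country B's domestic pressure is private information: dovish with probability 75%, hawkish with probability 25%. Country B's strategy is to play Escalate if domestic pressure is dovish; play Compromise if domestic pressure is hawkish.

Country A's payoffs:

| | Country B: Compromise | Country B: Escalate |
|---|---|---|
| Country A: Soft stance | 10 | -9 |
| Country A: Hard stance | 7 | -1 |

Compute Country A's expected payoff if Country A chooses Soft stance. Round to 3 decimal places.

-4.250

Take the expectation over Country B's domestic pressure, weighting each type's action by its prior probability.
E[Soft stance] = 0.75·(-9) + 0.25·10 = (-6.75) + 2.5 = -4.25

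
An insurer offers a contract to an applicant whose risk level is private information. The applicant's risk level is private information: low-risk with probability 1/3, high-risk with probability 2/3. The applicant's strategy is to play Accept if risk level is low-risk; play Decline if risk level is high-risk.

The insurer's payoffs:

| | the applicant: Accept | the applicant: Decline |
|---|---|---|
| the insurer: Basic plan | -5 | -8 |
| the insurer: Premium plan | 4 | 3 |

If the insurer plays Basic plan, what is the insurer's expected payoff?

E[Basic plan] = 1/3·(-5) + 2/3·(-8) = (-5/3) + (-16/3) = -7

-7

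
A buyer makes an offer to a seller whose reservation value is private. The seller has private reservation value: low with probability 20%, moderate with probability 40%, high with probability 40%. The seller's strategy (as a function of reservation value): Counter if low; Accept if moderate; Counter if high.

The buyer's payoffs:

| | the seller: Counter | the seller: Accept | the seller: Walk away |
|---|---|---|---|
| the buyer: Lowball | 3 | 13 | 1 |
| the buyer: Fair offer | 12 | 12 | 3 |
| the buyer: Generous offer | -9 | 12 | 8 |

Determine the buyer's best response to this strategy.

Fair offer

Compute the buyer's expected payoff for each action, taking the expectation over the seller's type.
E[Lowball] = 0.2·(3) + 0.4·(13) + 0.4·(3) = 7
E[Fair offer] = 0.2·(12) + 0.4·(12) + 0.4·(12) = 12
E[Generous offer] = 0.2·(-9) + 0.4·(12) + 0.4·(-9) = -0.6
Best response: Fair offer (12 is the largest).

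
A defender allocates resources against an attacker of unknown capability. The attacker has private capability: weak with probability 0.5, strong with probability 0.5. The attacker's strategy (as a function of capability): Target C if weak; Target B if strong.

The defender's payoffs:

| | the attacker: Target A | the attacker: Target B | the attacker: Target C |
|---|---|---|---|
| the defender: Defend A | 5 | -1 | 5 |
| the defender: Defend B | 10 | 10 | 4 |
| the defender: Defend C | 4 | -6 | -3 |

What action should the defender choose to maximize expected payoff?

Defend B

E[Defend A] = 0.5·(5) + 0.5·(-1) = 2
E[Defend B] = 0.5·(4) + 0.5·(10) = 7
E[Defend C] = 0.5·(-3) + 0.5·(-6) = -4.5
Best response: Defend B (7 is the largest).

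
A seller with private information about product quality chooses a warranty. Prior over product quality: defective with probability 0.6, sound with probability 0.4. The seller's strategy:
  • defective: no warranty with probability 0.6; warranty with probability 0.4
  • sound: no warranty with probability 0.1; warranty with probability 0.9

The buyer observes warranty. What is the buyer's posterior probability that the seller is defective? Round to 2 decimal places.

Apply Bayes' rule using the sender's strategy as the likelihood.
P(warranty) = 0.6·0.4 + 0.4·0.9 = 0.6
P(defective | warranty) = (0.6·0.4) / 0.6 = 0.24 / 0.6 = 0.4

0.40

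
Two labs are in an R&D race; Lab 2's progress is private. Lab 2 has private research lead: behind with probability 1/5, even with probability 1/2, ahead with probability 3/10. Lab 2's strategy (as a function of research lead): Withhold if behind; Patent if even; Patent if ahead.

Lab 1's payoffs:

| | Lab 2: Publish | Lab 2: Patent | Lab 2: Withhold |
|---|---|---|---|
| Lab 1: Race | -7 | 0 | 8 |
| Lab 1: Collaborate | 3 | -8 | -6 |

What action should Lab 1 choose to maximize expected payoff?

Compute Lab 1's expected payoff for each action, taking the expectation over Lab 2's type.
E[Race] = 1/5·(8) + 1/2·(0) + 3/10·(0) = 8/5
E[Collaborate] = 1/5·(-6) + 1/2·(-8) + 3/10·(-8) = -38/5
Best response: Race (8/5 is the largest).

Race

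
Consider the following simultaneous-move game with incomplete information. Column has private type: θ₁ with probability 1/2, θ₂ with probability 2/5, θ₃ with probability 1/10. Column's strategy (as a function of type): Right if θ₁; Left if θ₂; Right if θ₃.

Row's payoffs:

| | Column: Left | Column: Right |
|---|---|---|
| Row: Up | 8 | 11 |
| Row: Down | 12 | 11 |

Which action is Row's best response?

Down

Compute Row's expected payoff for each action, taking the expectation over Column's type.
E[Up] = 1/2·(11) + 2/5·(8) + 1/10·(11) = 49/5
E[Down] = 1/2·(11) + 2/5·(12) + 1/10·(11) = 57/5
Best response: Down (57/5 is the largest).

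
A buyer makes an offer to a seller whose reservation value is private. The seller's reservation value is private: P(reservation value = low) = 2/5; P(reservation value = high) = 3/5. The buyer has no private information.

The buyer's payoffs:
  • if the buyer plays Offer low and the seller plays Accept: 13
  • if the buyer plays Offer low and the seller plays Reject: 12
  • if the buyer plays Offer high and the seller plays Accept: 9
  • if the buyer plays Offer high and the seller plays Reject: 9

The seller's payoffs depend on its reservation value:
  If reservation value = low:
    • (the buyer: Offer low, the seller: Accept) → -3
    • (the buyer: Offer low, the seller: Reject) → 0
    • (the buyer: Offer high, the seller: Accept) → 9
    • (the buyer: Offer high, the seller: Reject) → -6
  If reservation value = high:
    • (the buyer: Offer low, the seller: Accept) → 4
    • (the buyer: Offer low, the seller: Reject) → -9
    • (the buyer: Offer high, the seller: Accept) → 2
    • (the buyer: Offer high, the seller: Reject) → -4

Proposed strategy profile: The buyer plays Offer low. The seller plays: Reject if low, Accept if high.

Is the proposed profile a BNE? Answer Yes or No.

Yes

The buyer plays Offer low: E[Offer low] = 2/5·(12) + 3/5·(13) = 63/5; E[Offer high] = 9. Best-responding. ✓
The seller (reservation value low), facing Offer low: Accept gives -3, Reject gives 0. Proposed Reject is best. ✓
The seller (reservation value high), facing Offer low: Accept gives 4, Reject gives -9. Proposed Accept is best. ✓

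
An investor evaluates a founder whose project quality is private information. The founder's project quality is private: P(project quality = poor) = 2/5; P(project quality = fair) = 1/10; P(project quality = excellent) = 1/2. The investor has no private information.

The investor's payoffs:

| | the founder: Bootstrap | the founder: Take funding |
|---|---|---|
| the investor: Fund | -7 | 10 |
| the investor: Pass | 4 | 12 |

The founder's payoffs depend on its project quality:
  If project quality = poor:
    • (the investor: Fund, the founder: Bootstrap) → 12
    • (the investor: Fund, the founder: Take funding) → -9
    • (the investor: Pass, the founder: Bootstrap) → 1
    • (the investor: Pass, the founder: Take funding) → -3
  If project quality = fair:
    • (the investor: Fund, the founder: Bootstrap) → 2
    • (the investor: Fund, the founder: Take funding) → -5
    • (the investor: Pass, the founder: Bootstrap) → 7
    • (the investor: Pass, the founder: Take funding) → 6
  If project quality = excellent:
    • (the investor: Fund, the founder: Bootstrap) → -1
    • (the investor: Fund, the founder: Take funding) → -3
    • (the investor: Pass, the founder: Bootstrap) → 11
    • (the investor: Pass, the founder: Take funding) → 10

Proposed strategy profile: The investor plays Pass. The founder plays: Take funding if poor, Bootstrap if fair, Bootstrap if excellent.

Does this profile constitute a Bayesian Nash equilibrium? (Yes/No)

No

A profile is a BNE iff every type of every player is best-responding given beliefs about the other side.
The investor plays Pass: E[Pass] = 2/5·(12) + 1/10·(4) + 1/2·(4) = 36/5; E[Fund] = -1/5. Best-responding. ✓
The founder (project quality poor), facing Pass: Bootstrap gives 1, Take funding gives -3. Proposed Take funding is not best — profitable deviation exists. ✗
The founder (project quality fair), facing Pass: Bootstrap gives 7, Take funding gives 6. Proposed Bootstrap is best. ✓
The founder (project quality excellent), facing Pass: Bootstrap gives 11, Take funding gives 10. Proposed Bootstrap is best. ✓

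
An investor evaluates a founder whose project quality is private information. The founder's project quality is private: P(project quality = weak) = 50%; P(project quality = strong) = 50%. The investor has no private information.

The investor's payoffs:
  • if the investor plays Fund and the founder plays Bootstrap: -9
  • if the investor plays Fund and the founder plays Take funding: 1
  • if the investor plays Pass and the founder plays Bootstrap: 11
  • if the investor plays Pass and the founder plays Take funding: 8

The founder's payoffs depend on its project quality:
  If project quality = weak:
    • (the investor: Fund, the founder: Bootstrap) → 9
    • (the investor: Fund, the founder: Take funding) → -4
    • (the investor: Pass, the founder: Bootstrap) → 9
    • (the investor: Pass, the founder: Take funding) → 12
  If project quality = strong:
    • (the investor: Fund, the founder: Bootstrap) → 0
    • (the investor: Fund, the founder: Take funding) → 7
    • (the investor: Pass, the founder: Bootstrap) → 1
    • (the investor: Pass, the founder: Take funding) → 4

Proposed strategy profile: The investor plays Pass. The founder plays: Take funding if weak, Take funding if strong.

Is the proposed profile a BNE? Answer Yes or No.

The investor plays Pass: E[Pass] = 0.5·(8) + 0.5·(8) = 8; E[Fund] = 1. Best-responding. ✓
The founder (project quality weak), facing Pass: Bootstrap gives 9, Take funding gives 12. Proposed Take funding is best. ✓
The founder (project quality strong), facing Pass: Bootstrap gives 1, Take funding gives 4. Proposed Take funding is best. ✓

Yes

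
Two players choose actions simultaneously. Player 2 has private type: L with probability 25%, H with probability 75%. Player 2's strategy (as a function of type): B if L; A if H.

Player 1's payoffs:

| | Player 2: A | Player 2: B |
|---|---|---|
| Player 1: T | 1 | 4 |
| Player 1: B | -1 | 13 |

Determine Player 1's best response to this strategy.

B

E[T] = 0.25·(4) + 0.75·(1) = 1.75
E[B] = 0.25·(13) + 0.75·(-1) = 2.5
Best response: B (2.5 is the largest).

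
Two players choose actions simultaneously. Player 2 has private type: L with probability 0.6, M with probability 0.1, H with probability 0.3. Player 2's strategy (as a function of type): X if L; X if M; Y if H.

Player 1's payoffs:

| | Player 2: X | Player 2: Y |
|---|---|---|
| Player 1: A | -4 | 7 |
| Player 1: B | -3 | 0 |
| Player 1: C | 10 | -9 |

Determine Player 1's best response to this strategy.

C

E[A] = 0.6·(-4) + 0.1·(-4) + 0.3·(7) = -0.7
E[B] = 0.6·(-3) + 0.1·(-3) + 0.3·(0) = -2.1
E[C] = 0.6·(10) + 0.1·(10) + 0.3·(-9) = 4.3
Best response: C (4.3 is the largest).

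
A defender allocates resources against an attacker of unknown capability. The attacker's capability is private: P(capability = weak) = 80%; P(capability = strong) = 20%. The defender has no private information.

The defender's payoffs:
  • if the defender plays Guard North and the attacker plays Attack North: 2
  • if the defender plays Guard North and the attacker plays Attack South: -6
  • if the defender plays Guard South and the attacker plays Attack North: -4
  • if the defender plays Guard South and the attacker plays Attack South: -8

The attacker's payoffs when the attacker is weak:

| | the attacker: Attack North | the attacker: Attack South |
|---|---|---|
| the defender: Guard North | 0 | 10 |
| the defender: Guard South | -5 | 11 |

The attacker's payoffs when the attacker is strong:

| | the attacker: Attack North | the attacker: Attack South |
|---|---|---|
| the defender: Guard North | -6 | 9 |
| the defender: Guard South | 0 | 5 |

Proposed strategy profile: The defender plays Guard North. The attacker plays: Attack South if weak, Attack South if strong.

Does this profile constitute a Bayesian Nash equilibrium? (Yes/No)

Yes

The defender plays Guard North: E[Guard North] = 0.8·(-6) + 0.2·(-6) = -6; E[Guard South] = -8. Best-responding. ✓
The attacker (capability weak), facing Guard North: Attack North gives 0, Attack South gives 10. Proposed Attack South is best. ✓
The attacker (capability strong), facing Guard North: Attack North gives -6, Attack South gives 9. Proposed Attack South is best. ✓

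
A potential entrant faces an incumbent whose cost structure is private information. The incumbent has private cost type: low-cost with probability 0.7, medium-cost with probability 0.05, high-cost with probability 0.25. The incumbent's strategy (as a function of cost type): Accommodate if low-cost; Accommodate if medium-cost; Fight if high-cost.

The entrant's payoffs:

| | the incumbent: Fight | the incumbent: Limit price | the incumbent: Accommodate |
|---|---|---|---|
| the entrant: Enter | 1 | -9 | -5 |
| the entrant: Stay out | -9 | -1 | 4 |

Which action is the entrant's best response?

E[Enter] = 0.7·(-5) + 0.05·(-5) + 0.25·(1) = -3.5
E[Stay out] = 0.7·(4) + 0.05·(4) + 0.25·(-9) = 0.75
Best response: Stay out (0.75 is the largest).

Stay out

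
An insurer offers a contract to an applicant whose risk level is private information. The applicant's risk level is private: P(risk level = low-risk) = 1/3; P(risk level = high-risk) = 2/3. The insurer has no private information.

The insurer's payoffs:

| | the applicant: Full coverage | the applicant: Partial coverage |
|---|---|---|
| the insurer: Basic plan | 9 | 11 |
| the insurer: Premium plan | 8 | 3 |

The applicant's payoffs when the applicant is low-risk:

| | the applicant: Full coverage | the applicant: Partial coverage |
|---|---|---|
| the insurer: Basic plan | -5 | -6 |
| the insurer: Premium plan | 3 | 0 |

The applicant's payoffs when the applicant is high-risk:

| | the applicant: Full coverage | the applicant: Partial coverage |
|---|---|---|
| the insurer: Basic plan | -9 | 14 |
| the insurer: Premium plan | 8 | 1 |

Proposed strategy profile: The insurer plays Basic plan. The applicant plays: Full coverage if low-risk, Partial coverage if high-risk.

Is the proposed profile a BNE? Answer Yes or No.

Yes

A profile is a BNE iff every type of every player is best-responding given beliefs about the other side.
The insurer plays Basic plan: E[Basic plan] = 1/3·(9) + 2/3·(11) = 31/3; E[Premium plan] = 14/3. Best-responding. ✓
The applicant (risk level low-risk), facing Basic plan: Full coverage gives -5, Partial coverage gives -6. Proposed Full coverage is best. ✓
The applicant (risk level high-risk), facing Basic plan: Full coverage gives -9, Partial coverage gives 14. Proposed Partial coverage is best. ✓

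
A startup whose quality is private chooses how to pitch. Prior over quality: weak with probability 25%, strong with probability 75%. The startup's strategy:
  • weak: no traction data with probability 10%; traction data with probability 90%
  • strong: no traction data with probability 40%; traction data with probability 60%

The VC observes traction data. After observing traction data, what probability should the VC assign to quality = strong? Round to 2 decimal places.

0.67

Apply Bayes' rule using the sender's strategy as the likelihood.
P(traction data) = 0.25·0.9 + 0.75·0.6 = 0.675
P(strong | traction data) = (0.75·0.6) / 0.675 = 0.45 / 0.675 = 0.666667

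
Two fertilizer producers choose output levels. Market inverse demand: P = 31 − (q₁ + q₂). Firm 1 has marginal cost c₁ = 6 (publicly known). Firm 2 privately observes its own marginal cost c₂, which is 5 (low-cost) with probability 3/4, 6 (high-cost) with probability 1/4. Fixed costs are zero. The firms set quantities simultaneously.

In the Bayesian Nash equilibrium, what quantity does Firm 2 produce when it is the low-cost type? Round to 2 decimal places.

8.96

Type-c best response for Firm 2: q₂(c) = (31 − c)/2 − q₁/2.
Firm 1 maximizes expected profit; its first-order condition is 31 − 2q₁ − E[q₂] − 6 = 0.
Substituting E[q₂] and solving: E[c₂] = 5.25, so q₁ = (31 − 2·6 + 5.25)/3 = 8.08333.
q₂(low-cost) = (31 − 5 − 8.08333)/2 = 8.95833.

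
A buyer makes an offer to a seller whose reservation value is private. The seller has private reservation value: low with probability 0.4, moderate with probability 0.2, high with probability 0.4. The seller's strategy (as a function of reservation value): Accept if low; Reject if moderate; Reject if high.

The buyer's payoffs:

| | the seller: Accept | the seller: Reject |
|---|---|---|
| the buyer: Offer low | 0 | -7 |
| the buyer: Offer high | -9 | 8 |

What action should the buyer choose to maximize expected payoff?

Offer high

E[Offer low] = 0.4·(0) + 0.2·(-7) + 0.4·(-7) = -4.2
E[Offer high] = 0.4·(-9) + 0.2·(8) + 0.4·(8) = 1.2
Best response: Offer high (1.2 is the largest).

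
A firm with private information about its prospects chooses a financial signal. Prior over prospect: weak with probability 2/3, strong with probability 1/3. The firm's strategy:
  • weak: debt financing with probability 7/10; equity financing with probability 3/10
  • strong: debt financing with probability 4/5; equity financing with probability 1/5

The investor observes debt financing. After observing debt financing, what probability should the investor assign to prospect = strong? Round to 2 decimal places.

0.36

P(debt financing) = (2/3)·(7/10) + (1/3)·(4/5) = 11/15
P(strong | debt financing) = ((1/3)·(4/5)) / (11/15) = (4/15) / (11/15) = 4/11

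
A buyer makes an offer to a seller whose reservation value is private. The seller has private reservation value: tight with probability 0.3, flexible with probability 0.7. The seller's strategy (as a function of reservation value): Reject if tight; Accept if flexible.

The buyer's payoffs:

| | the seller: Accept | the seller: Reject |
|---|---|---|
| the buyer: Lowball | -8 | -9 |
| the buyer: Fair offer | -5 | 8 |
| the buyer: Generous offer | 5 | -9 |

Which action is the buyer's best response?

Generous offer

E[Lowball] = 0.3·(-9) + 0.7·(-8) = -8.3
E[Fair offer] = 0.3·(8) + 0.7·(-5) = -1.1
E[Generous offer] = 0.3·(-9) + 0.7·(5) = 0.8
Best response: Generous offer (0.8 is the largest).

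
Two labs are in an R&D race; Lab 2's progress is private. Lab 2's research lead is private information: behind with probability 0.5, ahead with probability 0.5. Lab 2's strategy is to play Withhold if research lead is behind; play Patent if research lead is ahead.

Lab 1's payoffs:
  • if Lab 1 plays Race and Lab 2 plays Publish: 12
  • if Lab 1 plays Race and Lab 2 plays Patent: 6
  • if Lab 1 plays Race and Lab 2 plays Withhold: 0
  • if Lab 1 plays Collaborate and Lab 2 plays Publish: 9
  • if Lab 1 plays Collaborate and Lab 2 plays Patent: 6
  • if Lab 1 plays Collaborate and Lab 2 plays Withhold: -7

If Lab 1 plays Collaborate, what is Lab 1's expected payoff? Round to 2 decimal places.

-0.50

E[Collaborate] = 0.5·(-7) + 0.5·6 = (-3.5) + 3 = -0.5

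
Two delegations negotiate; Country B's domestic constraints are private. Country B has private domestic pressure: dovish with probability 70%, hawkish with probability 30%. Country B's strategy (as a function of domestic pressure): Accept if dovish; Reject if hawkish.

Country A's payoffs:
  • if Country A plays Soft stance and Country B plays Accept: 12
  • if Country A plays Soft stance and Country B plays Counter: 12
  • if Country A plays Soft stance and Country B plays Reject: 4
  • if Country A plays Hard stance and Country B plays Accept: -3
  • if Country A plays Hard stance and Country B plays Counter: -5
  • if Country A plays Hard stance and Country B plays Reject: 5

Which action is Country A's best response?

E[Soft stance] = 0.7·(12) + 0.3·(4) = 9.6
E[Hard stance] = 0.7·(-3) + 0.3·(5) = -0.6
Best response: Soft stance (9.6 is the largest).

Soft stance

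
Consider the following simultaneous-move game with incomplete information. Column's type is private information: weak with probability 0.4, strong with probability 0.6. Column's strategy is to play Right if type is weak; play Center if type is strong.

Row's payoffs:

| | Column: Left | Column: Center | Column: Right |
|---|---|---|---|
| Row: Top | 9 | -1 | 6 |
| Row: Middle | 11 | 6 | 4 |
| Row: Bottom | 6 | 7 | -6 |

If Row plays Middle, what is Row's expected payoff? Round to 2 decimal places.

Take the expectation over Column's type, weighting each type's action by its prior probability.
E[Middle] = 0.4·4 + 0.6·6 = 1.6 + 3.6 = 5.2

5.20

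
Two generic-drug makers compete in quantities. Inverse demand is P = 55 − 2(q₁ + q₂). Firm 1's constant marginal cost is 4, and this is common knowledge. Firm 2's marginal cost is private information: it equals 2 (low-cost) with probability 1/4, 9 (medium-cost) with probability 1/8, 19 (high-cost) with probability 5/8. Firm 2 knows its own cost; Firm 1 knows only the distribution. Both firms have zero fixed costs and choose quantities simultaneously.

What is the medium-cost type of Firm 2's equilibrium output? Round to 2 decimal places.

Type-c best response for Firm 2: q₂(c) = (55 − c)/4 − q₁/2.
Firm 1 maximizes expected profit; its first-order condition is 55 − 4q₁ − 2E[q₂] − 4 = 0.
Substituting E[q₂] and solving: E[c₂] = 13.5, so q₁ = (55 − 2·4 + 13.5)/6 = 10.0833.
q₂(medium-cost) = (55 − 9 − 2·10.0833)/4 = 6.45833.

6.46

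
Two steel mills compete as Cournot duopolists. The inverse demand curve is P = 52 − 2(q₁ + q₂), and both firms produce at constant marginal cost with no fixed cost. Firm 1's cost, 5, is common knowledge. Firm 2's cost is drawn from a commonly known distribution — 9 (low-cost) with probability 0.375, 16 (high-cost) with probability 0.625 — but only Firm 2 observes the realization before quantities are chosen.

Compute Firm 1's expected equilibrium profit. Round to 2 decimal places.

Firm 2 with cost c maximizes (52 − 2(q₁+q₂) − c)·q₂, giving q₂(c) = (52 − c − 2q₁)/4.
E[c₂] = 0.375·9 + 0.625·16 = 13.375
Firm 1's FOC against E[q₂] yields q₁ = (52 − 2·5 + E[c₂])/6 = (52 − 10 + 13.375)/6 = 9.22917.
E[P] = 52 − 2·(q₁ + E[q₂]) = 23.4583; Firm 1's expected profit = (E[P] − 5)·q₁ = (23.4583 − 5)·9.22917 = 170.355.

170.36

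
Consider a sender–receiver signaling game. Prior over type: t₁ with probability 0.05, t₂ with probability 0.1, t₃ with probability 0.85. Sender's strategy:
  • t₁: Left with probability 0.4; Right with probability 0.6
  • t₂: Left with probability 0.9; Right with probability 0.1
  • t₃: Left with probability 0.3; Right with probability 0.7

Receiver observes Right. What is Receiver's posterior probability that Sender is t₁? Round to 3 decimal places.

Apply Bayes' rule using the sender's strategy as the likelihood.
P(Right) = 0.05·0.6 + 0.1·0.1 + 0.85·0.7 = 0.635
P(t₁ | Right) = (0.05·0.6) / 0.635 = 0.03 / 0.635 = 0.0472441

0.047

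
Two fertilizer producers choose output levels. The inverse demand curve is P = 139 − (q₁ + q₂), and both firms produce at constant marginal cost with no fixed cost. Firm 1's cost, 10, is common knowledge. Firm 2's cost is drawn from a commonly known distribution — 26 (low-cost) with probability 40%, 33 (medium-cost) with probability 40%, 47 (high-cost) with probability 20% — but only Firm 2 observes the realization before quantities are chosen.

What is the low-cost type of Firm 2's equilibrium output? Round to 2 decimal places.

Type-c best response for Firm 2: q₂(c) = (139 − c)/2 − q₁/2.
Firm 1 maximizes expected profit; its first-order condition is 139 − 2q₁ − E[q₂] − 10 = 0.
Substituting E[q₂] and solving: E[c₂] = 33, so q₁ = (139 − 2·10 + 33)/3 = 50.6667.
q₂(low-cost) = (139 − 26 − 50.6667)/2 = 31.1667.

31.17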